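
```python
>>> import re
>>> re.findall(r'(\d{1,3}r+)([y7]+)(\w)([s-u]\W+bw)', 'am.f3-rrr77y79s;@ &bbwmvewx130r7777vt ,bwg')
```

Multiple groups make `findall` return tuples — one 4-tuple for the one match.

[('130r', '7777', 'v', 't ,bw')]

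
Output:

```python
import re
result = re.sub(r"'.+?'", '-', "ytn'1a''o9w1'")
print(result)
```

ytn--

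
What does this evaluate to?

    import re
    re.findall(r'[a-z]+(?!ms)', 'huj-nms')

['huj', 'nms']

`(?!…)`/`(?<!…)` only lets a position through if the neighbouring text does NOT match; no characters are consumed.
Matches: at [0:3] → 'huj'; at [4:7] → 'nms'.
No capturing groups, so `findall` returns the 2 full match strings.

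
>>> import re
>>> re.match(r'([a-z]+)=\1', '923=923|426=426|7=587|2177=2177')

None

`\1` has to match the exact text group 1 already captured.
`match` is anchored at position 0; if the pattern doesn't fit there, it returns None.
Here position 0 doesn't satisfy it, so the call returns None.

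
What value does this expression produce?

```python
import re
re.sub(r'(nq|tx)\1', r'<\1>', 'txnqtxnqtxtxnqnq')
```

After group 1 captures some text, `\1` only succeeds where that same text appears again.
Matches: at [8:12] → 'txtx'; at [12:16] → 'nqnq'.
The replacement refers to a captured group, so each match is rewritten using its own captured text.

'txnqtxnq<tx><nq>'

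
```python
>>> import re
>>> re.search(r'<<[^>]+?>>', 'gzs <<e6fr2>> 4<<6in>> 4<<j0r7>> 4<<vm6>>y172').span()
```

(4, 13)

`re.search` scans for the first position where the pattern succeeds.
The match spans [4:13] → '<<e6fr2>>'.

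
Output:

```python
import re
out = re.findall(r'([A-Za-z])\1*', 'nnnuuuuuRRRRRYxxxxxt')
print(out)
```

['n', 'u', 'R', 'Y', 'x', 't']

The backreference `\1` re-matches whatever the first group consumed, character for character.
One capturing group, so `findall` returns just the captured substring from each match — 6 in all.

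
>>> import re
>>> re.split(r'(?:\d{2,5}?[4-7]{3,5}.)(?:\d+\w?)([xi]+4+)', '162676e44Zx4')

`re.split` interleaves the captured-group text with the surrounding fragments.

['', 'x4', '']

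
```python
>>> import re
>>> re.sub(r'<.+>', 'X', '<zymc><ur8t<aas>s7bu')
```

'Xs7bu'

Each match is replaced by 'X'.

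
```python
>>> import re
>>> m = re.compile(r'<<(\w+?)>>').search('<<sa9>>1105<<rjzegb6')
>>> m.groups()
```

('sa9',)

The match spans [0:7] → '<<sa9>>'.
Captured: group 1 = 'sa9'.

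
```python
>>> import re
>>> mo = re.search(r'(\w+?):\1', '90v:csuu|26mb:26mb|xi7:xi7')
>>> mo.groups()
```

`\1` is not a pattern — it's the concrete string captured by group 1, re-applied verbatim.
`search` walks the string left to right and returns the first match it finds.
The match spans [9:18] → '26mb:26mb'.
Captured: group 1 = '26mb'.

('26mb',)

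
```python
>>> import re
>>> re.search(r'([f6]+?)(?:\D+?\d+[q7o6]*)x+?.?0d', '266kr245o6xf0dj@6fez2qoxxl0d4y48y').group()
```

'66kr245o6xf0d'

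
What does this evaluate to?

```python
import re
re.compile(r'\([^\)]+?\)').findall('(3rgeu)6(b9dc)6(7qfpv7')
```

['(3rgeu)', '(b9dc)']

Walking the string: at [0:7] → '(3rgeu)'; at [8:14] → '(b9dc)'.
`findall` yields the raw match text (2 of them) because the pattern has no groups.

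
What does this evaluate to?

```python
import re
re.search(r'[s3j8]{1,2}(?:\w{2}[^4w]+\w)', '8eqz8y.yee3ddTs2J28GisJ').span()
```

Pattern: 1 to 2 of one of [s3j8]; then exactly 2 of a word character, then one or more of any character except [4w], then a word character (non-capturing group).
`re.search` tries every starting position until one works.
The match spans [0:23] → '8eqz8y.yee3ddTs2J28GisJ'.

(0, 23)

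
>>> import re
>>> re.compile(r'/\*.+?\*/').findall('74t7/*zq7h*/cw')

`findall` yields the raw match text (1 of them) because the pattern has no groups.

['/*zq7h*/']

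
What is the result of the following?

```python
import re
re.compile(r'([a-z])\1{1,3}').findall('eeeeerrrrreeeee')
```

['e', 'r', 'e']

A backreference is literal: `\1` must see the identical characters the first group matched.
`findall` collects group 1 from each match (3 total).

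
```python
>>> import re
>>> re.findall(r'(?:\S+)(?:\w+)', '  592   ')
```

['592']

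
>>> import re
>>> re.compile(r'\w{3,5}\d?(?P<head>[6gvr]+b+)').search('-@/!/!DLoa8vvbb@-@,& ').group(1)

'vvbb'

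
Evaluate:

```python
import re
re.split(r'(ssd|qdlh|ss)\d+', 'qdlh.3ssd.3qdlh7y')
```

With a capturing group present, the delimiter's captured portion is kept in the result list.

['qdlh.3ssd.3', 'qdlh', 'y']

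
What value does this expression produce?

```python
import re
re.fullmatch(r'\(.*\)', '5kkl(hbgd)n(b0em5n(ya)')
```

`fullmatch` succeeds only if the pattern covers the string from start to end.
Here the pattern can't cover the whole string, so the call returns None.

None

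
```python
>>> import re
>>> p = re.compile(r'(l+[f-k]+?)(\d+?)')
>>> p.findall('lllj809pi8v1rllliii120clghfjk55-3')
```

Lazy quantifiers expand one character at a time until the remainder of the pattern can match.
2 groups means each result is a tuple of 2 captured strings — 3 here.

[('lllj', '8'), ('llliii', '1'), ('lghfjk', '5')]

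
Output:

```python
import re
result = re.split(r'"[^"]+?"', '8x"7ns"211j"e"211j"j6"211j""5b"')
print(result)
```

['8x', '211j', '211j', '211j"', '']

Matches to split on: at [2:7] → '"7ns"'; at [11:14] → '"e"'; at [18:22] → '"j6"'; at [27:31] → '"5b"'.
Each match becomes a cut point; 5 segments remain.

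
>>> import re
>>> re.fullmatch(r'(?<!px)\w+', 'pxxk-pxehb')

None

`re.fullmatch` is like wrapping the pattern in `^…$` (in single-line mode).
Here the pattern can't cover the whole string, so the call returns None.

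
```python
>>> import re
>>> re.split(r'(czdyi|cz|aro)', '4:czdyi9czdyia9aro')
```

Alternation tries branches left to right and keeps the first one that lets the overall match succeed at that position.
Matches to split on: at [2:7] → 'czdyi'; at [8:13] → 'czdyi'; at [15:18] → 'aro'.
With a capturing group present, the delimiter's captured portion is kept in the result list.

['4:', 'czdyi', '9', 'czdyi', 'a9', 'aro', '']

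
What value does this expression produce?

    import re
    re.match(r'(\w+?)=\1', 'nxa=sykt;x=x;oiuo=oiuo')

`match` is anchored at position 0; if the pattern doesn't fit there, it returns None.
Here position 0 doesn't satisfy it, so the call returns None.

None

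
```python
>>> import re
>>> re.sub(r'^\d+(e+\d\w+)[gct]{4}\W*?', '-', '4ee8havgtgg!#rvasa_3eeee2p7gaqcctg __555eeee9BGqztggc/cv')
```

Because the quantifier is non-greedy, it stops expanding at the earliest point where the rest of the pattern can succeed.
`sub` substitutes '-' at each match site.

'-!#rvasa_3eeee2p7gaqcctg __555eeee9BGqztggc/cv'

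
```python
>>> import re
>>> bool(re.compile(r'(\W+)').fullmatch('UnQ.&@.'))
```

False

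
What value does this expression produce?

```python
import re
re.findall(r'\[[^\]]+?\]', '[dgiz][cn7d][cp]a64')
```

['[dgiz]', '[cn7d]', '[cp]']

Matches: at [0:6] → '[dgiz]'; at [6:12] → '[cn7d]'; at [12:16] → '[cp]'.
No capturing groups, so `findall` returns the 3 full match strings.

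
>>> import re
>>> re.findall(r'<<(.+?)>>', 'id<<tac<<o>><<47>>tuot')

['tac<<o', '47']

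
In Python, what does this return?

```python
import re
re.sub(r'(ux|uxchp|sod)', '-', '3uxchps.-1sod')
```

The regex engine tests alternatives in the order written; an earlier branch that matches wins even if a later one would match more.
Matches: at [1:3] → 'ux'; at [10:13] → 'sod'.
Every occurrence is swapped for '-'.

'3-chps.-1-'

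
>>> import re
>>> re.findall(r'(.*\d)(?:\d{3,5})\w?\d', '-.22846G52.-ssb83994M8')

['-.22846G52.-ssb83']

This matches zero or more of any character, then a digit (captured); then 3 to 5 of a digit (non-capturing group); then optionally a word character, then a digit.
Scanning left to right: at [0:22] match '-.22846G52.-ssb83994M8', group 1 = '-.22846G52.-ssb83'.
One capturing group, so `findall` returns just the captured substring from the one match — 1 in all.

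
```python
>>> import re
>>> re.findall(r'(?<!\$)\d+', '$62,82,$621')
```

The negative lookaround is zero-width — it rules out positions where the adjacent text would match, without consuming anything.
Since nothing is captured, `findall` lists the 3 matched substrings directly.

['2', '82', '21']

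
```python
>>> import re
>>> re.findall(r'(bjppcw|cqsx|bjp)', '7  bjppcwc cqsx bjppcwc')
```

['bjppcw', 'cqsx', 'bjppcw']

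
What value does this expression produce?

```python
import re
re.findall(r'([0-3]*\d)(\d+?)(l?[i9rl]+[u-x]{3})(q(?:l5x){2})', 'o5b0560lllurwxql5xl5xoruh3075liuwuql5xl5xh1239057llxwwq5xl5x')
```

[('307', '5', 'liuwu', 'ql5xl5x')]

4 groups means the one result is a tuple of 4 captured strings — 1 here.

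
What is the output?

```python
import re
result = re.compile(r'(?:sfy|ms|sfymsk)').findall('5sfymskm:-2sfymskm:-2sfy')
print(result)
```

['sfy', 'ms', 'sfy', 'ms', 'sfy']

`|` is ordered: at each position the engine commits to the first alternative that works.
No capturing groups, so `findall` returns the 5 full match strings.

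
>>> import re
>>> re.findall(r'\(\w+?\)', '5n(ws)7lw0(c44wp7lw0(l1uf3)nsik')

['(ws)', '(l1uf3)']

Matches: at [2:6] → '(ws)'; at [20:27] → '(l1uf3)'.
`findall` yields the raw match text (2 of them) because the pattern has no groups.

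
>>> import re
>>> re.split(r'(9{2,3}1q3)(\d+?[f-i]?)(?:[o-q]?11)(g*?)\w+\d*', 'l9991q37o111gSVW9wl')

The pattern matches 2 to 3 of a literal '9', then the literal '1q3' (captured); then one or more of a digit (lazy), then optionally a character in [f-i] (captured); then optionally a character in [o-q], then the literal '11' (non-capturing group); then zero or more of a literal 'g' (lazy) (captured); then one or more of a word character, then zero or more of a digit.
The group in the pattern means `split` returns the separators' captures alongside the pieces.

['l', '9991q3', '7', '', '']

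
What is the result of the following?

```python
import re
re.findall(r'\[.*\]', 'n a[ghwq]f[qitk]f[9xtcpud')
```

['[ghwq]f[qitk]']

No capturing groups, so `findall` returns the 1 full match string.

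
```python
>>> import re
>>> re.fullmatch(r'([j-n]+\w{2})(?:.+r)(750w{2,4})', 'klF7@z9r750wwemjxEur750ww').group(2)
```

Pattern: one or more of a character in [j-n], then exactly 2 of a word character (captured); then one or more of any character, then a literal 'r' (non-capturing group); then the literal '750', then 2 to 4 of a literal 'w' (captured).
`fullmatch` succeeds only if the pattern covers the string from start to end.
The match spans [0:25] → 'klF7@z9r750wwemjxEur750ww'.
Captured: group 1 = 'klF7', group 2 = '750ww'.

'750ww'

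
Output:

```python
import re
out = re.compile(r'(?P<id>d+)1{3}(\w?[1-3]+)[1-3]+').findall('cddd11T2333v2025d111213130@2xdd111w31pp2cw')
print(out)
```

2 groups means each result is a tuple of 2 captured strings — 2 here.

[('d', '2131'), ('dd', 'w3')]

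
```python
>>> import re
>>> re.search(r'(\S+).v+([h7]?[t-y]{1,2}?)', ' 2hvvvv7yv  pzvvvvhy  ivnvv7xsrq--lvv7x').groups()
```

('2hvv', '7y')

The match spans [1:9] → '2hvvvv7y'.
Captured: group 1 = '2hvv', group 2 = '7y'.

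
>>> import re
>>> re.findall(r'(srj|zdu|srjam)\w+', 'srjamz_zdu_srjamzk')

['srj']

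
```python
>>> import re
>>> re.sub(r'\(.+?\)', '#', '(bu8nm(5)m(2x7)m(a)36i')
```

A non-greedy quantifier consumes as few characters as it can — just enough that the remainder of the pattern still matches from where it stops; whatever follows it matches normally.
Every occurrence is swapped for '#'.

'#m#m#36i'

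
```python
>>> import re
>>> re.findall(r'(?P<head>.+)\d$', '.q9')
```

['.q']

One capturing group, so `findall` returns just the captured substring from the one match — 1 in all.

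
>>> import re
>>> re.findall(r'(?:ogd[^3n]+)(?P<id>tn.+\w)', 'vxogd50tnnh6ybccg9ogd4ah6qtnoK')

['tnnh6ybccg9ogd4ah6qtnoK']

The pattern matches the literal 'ogd', then one or more of any character except [3n] (non-capturing group); then the literal 'tn', then one or more of any character, then a word character (captured as 'id').
Because there's exactly one group, `findall` drops the full match and keeps group 1 from the one hit.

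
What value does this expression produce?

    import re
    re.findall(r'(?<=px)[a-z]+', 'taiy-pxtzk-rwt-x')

['tzk']

The positive lookaround only admits positions where the adjacent text matches; those characters stay outside the span.
Scanning left to right: at [7:10] → 'tzk'.
`findall` yields the raw match text (1 of them) because the pattern has no groups.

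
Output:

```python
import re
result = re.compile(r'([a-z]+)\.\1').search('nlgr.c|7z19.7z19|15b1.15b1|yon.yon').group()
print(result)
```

yon.yon

`\1` has to match the exact text group 1 already captured.
The match spans [27:34] → 'yon.yon'.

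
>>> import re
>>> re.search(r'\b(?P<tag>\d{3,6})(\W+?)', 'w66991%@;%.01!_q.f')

None

The pattern matches a word boundary (`\b`, zero-width); then 3 to 6 of a digit (captured as 'tag'); then one or more of a non-word character (lazy) (captured).
`search` walks the string left to right and returns the first match it finds.
Here no position works, so the call returns None.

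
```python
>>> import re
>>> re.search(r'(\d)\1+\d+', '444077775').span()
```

(0, 9)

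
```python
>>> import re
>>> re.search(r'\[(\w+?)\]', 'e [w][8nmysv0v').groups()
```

('w',)

The match spans [2:5] → '[w]'.
Captured: group 1 = 'w'.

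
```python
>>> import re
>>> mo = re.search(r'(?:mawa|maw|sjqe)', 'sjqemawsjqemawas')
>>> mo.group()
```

'sjqe'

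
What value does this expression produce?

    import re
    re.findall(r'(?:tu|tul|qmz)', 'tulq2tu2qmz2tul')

['tu', 'tu', 'qmz', 'tu']

`|` is ordered: at each position the engine commits to the first alternative that works.
Walking the string: at [0:2] → 'tu'; at [5:7] → 'tu'; at [8:11] → 'qmz'; at [12:14] → 'tu'.
No capturing groups, so `findall` returns the 4 full match strings.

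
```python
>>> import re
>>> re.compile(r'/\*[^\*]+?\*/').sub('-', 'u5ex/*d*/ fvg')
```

'u5ex- fvg'

Every occurrence is swapped for '-'.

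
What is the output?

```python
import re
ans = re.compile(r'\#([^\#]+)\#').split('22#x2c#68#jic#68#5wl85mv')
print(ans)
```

['22', 'x2c', '68', 'jic', '68#5wl85mv']

Matches to split on: at [2:7] → '#x2c#'; at [9:14] → '#jic#'.
The group in the pattern means `split` returns the separators' captures alongside the pieces.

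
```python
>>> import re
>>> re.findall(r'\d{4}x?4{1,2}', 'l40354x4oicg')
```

['40354']

The pattern matches exactly 4 of a digit; then optionally the literal 'x', then 1 to 2 of a literal '4'.
Matches: at [1:6] → '40354'.
No capturing groups, so `findall` returns the 1 full match string.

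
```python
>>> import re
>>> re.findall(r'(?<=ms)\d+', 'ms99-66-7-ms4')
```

The `(?=…)`/`(?<=…)` assertion just peeks at neighbouring text; it doesn't advance the match position.
Walking the string: at [2:4] → '99'; at [12:13] → '4'.
No capturing groups, so `findall` returns the 2 full match strings.

['99', '4']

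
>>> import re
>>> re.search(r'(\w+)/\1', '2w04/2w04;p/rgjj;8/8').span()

(0, 9)

A backreference is literal: `\1` must see the identical characters the first group matched.
`re.search` scans for the first position where the pattern succeeds.
The match spans [0:9] → '2w04/2w04'.
Captured: group 1 = '2w04'.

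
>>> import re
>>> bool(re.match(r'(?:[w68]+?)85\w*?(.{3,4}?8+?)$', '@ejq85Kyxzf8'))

This matches one or more of one of [w68] (lazy) (non-capturing group); then the literal '85', then zero or more of a word character (lazy); then 3 to 4 of any character (lazy), then one or more of a literal '8' (lazy) (captured); then anchored at the end.
`match` is anchored at position 0; if the pattern doesn't fit there, it returns None.
Here position 0 doesn't satisfy it, so the call returns None, and `bool(None)` is False.

False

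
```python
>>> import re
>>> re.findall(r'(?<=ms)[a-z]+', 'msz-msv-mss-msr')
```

['z', 'v', 's', 'r']

The lookaround is zero-width — it requires the adjacent text to match without consuming it, so the asserted text isn't part of the match.
No capturing groups, so `findall` returns the 4 full match strings.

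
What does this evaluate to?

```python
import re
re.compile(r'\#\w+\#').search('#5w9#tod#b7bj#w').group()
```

'#5w9#'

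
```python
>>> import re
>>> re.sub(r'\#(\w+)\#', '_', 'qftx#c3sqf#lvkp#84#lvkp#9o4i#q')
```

'qftx_lvkp_lvkp_q'

Matches: at [4:11] → '#c3sqf#'; at [15:19] → '#84#'; at [23:29] → '#9o4i#'.
Every occurrence is swapped for '_'.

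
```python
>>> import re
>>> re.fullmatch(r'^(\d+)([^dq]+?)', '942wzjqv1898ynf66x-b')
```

Pattern: anchored at the start of the string; then one or more of a digit (captured); then one or more of any character except [dq] (lazy) (captured).
`re.fullmatch` requires the pattern to consume the entire string.
Here the string isn't matched end-to-end, so the call returns None.

None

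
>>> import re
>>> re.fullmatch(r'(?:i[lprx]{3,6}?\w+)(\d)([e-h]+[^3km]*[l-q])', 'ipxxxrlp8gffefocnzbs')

This matches the literal 'i', then 3 to 6 of one of [lprx] (lazy), then one or more of a word character (non-capturing group); then a digit (captured); then one or more of a character in [e-h], then zero or more of any character except [3km], then a character in [l-q] (captured).
`re.fullmatch` is like wrapping the pattern in `^…$` (in single-line mode).
Here the string isn't matched end-to-end, so the call returns None.

None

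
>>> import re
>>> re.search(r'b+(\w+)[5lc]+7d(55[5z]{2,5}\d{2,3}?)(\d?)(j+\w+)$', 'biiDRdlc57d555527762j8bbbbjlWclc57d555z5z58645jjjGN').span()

(0, 51)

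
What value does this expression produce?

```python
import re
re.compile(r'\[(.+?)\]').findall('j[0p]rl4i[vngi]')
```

['0p', 'vngi']

Lazy quantifiers expand one character at a time until the remainder of the pattern can match.
`findall` collects group 1 from each match (2 total).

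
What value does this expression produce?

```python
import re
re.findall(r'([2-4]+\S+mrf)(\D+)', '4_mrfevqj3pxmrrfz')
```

Pattern: one or more of a character in [2-4], then one or more of a non-whitespace character, then the literal 'mrf' (captured); then one or more of a non-digit (captured).
Matches: at [0:9] match '4_mrfevqj', groups = ('4_mrf', 'evqj').
`findall` packs the 2 group values into a tuple for every match.

[('4_mrf', 'evqj')]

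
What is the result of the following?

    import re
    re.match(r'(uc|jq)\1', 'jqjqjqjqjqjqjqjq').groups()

('jq',)

The match spans [0:4] → 'jqjq'.
Captured: group 1 = 'jq'.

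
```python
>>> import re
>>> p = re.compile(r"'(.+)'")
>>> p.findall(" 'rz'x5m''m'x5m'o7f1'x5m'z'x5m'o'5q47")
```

`findall` collects group 1 from the one match (1 total).

["rz'x5m''m'x5m'o7f1'x5m'z'x5m'o"]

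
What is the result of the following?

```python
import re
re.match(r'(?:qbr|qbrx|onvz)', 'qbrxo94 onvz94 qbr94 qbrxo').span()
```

(0, 3)

`re.match` won't scan ahead — the pattern has to work from the very first character.
The match spans [0:3] → 'qbr'.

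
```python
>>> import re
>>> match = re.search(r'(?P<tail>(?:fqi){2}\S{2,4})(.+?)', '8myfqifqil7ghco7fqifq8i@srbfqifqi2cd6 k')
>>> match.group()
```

'fqifqil7ghc'

Pattern: the literal 'fqi' repeated 2 times, then 2 to 4 of a non-whitespace character (captured as 'tail'); then one or more of any character (lazy) (captured).
`search` walks the string left to right and returns the first match it finds.
The match spans [3:14] → 'fqifqil7ghc'.
Captured: group 1 = 'fqifqil7gh', group 2 = 'c'.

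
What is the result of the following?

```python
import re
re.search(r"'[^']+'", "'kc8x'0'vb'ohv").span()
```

The match spans [0:6] → "'kc8x'".

(0, 6)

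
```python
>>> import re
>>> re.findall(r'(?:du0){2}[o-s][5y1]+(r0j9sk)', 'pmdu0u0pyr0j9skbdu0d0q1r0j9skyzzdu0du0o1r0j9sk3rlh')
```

The pattern matches the literal 'du0' repeated 2 times, then a character in [o-s], then one or more of one of [5y1]; then the literal 'r0j', then the literal '9sk' (captured).
Walking the string: at [32:46] match 'du0du0o1r0j9sk', group 1 = 'r0j9sk'.
Because there's exactly one group, `findall` drops the full match and keeps group 1 from the one hit.

['r0j9sk']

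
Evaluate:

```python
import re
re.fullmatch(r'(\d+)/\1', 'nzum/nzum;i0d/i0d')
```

None

For `fullmatch`, every character of the input must be accounted for by the pattern.
Here the pattern can't cover the whole string, so the call returns None.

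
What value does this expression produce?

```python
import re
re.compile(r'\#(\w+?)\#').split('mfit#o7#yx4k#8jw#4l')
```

Matches to split on: at [4:8] → '#o7#'; at [12:17] → '#8jw#'.
With a capturing group present, the delimiter's captured portion is kept in the result list.

['mfit', 'o7', 'yx4k', '8jw', '4l']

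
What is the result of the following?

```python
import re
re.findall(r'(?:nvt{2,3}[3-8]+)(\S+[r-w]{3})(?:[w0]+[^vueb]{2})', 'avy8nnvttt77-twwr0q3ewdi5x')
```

['-twwr']

The pattern matches the literal 'nv', then 2 to 3 of the literal 't', then one or more of a character in [3-8] (non-capturing group); then one or more of a non-whitespace character, then exactly 3 of a character in [r-w] (captured); then one or more of one of [w0], then exactly 2 of any character except [vueb] (non-capturing group).
Walking the string: at [5:20] match 'nvttt77-twwr0q3', group 1 = '-twwr'.
One capturing group, so `findall` returns just the captured substring from the one match — 1 in all.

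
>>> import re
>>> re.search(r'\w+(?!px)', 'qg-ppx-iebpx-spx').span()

(0, 2)

`(?!…)`/`(?<!…)` only lets a position through if the neighbouring text does NOT match; no characters are consumed.
`search` walks the string left to right and returns the first match it finds.
The match spans [0:2] → 'qg'.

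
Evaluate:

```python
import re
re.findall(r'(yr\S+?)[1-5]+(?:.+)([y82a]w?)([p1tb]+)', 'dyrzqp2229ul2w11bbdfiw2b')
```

Pattern: the literal 'yr', then one or more of a non-whitespace character (lazy) (captured); then one or more of a character in [1-5]; then one or more of any character (non-capturing group); then one of [y82a], then optionally the literal 'w' (captured); then one or more of one of [p1tb] (captured).
Lazy quantifiers expand one character at a time until the remainder of the pattern can match.
Matches: at [1:24] match 'yrzqp2229ul2w11bbdfiw2b', groups = ('yrzqp', '2', 'b').
3 groups means the one result is a tuple of 3 captured strings — 1 here.

[('yrzqp', '2', 'b')]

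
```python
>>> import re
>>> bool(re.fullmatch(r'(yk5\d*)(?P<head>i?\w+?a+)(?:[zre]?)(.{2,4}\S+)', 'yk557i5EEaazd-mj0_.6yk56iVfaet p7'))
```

This matches the literal 'yk5', then zero or more of a digit (captured); then optionally the literal 'i', then one or more of a word character (lazy), then one or more of the literal 'a' (captured as 'head'); then optionally one of [zre] (non-capturing group); then 2 to 4 of any character, then one or more of a non-whitespace character (captured).
`re.fullmatch` is like wrapping the pattern in `^…$` (in single-line mode).
Here there's no way to consume every character, so the call returns None, and `bool(None)` is False.

False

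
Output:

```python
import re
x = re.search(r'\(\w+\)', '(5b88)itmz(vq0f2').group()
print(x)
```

(5b88)

`search` walks the string left to right and returns the first match it finds.
The match spans [0:6] → '(5b88)'.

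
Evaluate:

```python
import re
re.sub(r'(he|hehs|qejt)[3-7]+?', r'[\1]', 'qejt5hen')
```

`\1` in the replacement pulls in group 1's text for each match.

'[qejt]hen'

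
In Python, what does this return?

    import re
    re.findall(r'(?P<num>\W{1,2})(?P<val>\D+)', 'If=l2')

The pattern matches 1 to 2 of a non-word character (captured as 'num'); then one or more of a non-digit (captured as 'val').
2 groups means the one result is a tuple of 2 captured strings — 1 here.

[('=', 'l')]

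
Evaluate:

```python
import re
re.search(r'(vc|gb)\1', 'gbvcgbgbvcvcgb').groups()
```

('gb',)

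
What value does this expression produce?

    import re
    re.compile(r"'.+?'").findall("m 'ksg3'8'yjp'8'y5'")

["'ksg3'", "'yjp'", "'y5'"]

A non-greedy quantifier consumes as few characters as it can — just enough that the remainder of the pattern still matches from where it stops; whatever follows it matches normally.
Matches: at [2:8] → "'ksg3'"; at [9:14] → "'yjp'"; at [15:19] → "'y5'".
With no groups in the pattern, `findall` gives back each whole match — 3 here.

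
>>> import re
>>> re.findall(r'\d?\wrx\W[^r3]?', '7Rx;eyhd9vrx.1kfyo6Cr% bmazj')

['9vrx.1']

The pattern matches optionally a digit, then a word character; then the literal 'rx', then a non-word character, then optionally any character except [r3].
Walking the string: at [8:14] → '9vrx.1'.
Since nothing is captured, `findall` lists the 1 matched substring directly.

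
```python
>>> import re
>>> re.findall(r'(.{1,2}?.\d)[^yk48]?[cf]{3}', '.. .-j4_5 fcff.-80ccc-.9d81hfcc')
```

Pattern: 1 to 2 of any character (lazy), then any character, then a digit (captured); then optionally any character except [yk48], then exactly 3 of one of [cf].
Because there's exactly one group, `findall` drops the full match and keeps group 1 from each hit.

['j4_5', 'f.-8', '9d81']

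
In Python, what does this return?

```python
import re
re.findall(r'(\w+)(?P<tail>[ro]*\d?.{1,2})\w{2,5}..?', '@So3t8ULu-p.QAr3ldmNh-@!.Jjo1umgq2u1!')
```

[('So3t8', 'U'), ('QAr3ld', 'm'), ('Jjo1umgq', '2')]

This matches one or more of a word character (captured); then zero or more of one of [ro], then optionally a digit, then 1 to 2 of any character (captured as 'tail'); then 2 to 5 of a word character, then any character, then optionally any character.
Walking the string: at [1:11] match 'So3t8ULu-p', groups = ('So3t8', 'U'); at [12:23] match 'QAr3ldmNh-@', groups = ('QAr3ld', 'm'); at [25:37] match 'Jjo1umgq2u1!', groups = ('Jjo1umgq', '2').
With 2 capturing groups, `findall` returns a 2-tuple per match.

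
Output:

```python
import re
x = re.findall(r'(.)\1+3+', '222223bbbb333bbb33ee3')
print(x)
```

After group 1 captures some text, `\1` only succeeds where that same text appears again.
Walking the string: at [0:6] match '222223', group 1 = '2'; at [6:13] match 'bbbb333', group 1 = 'b'; at [13:18] match 'bbb33', group 1 = 'b'; at [18:21] match 'ee3', group 1 = 'e'.
One capturing group, so `findall` returns just the captured substring from each match — 4 in all.

['2', 'b', 'b', 'e']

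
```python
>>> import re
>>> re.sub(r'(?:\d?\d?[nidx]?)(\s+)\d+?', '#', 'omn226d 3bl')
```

'omn2#bl'

This matches optionally a digit, then optionally a digit, then optionally one of [nidx] (non-capturing group); then one or more of whitespace (captured); then one or more of a digit (lazy).
Matches: at [4:9] → '26d 3'.
`sub` substitutes '#' at each match site.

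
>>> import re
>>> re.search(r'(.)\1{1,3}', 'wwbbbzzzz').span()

(0, 2)

After group 1 captures some text, `\1` only succeeds where that same text appears again.
`re.search` tries every starting position until one works.
The match spans [0:2] → 'ww'.
Captured: group 1 = 'w'.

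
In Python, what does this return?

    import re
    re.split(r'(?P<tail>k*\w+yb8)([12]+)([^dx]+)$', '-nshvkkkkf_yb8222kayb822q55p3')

The pattern matches zero or more of the literal 'k', then one or more of a word character, then the literal 'yb8' (captured as 'tail'); then one or more of one of [12] (captured); then one or more of any character except [dx] (captured); then anchored at the end.
Matches to split on: at [1:29] → 'nshvkkkkf_yb8222kayb822q55p3'.
With a capturing group present, the delimiter's captured portion is kept in the result list.

['-', 'nshvkkkkf_yb8222kayb8', '22', 'q55p3', '']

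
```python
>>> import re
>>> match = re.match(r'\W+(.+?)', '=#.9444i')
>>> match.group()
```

The pattern matches one or more of a non-word character; then one or more of any character (lazy) (captured).
Lazy quantifiers expand one character at a time until the remainder of the pattern can match.
`match` is anchored at position 0; if the pattern doesn't fit there, it returns None.
The match spans [0:4] → '=#.9'.
Captured: group 1 = '9'.

'=#.9'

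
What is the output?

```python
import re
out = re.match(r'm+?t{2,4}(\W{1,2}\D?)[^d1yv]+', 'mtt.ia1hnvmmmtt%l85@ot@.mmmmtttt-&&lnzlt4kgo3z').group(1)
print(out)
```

.i

The match spans [0:6] → 'mtt.ia'.
Captured: group 1 = '.i'.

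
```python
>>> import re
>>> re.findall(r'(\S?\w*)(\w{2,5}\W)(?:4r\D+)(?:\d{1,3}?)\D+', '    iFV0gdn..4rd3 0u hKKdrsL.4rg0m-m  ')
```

With 2 capturing groups, `findall` returns a 2-tuple per match.

[('hKKdr', 'sL.')]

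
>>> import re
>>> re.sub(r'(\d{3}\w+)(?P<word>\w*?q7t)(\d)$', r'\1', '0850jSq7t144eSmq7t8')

'0850jSq7t144eSm'

Pattern: exactly 3 of a digit, then one or more of a word character (captured); then zero or more of a word character (lazy), then the literal 'q7t' (captured as 'word'); then a digit (captured); then anchored at the end.
Matches: at [0:19] → '0850jSq7t144eSmq7t8'.
The replacement refers to a captured group, so each match is rewritten using its own captured text.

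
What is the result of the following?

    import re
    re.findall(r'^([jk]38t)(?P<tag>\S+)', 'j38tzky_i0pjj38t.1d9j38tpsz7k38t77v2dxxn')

[('j38t', 'zky_i0pjj38t.1d9j38tpsz7k38t77v2dxxn')]

`findall` packs the 2 group values into a tuple for every match.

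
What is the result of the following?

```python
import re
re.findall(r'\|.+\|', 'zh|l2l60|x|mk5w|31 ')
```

['|l2l60|x|mk5w|']

Scanning left to right: at [2:16] → '|l2l60|x|mk5w|'.
`findall` yields the raw match text (1 of them) because the pattern has no groups.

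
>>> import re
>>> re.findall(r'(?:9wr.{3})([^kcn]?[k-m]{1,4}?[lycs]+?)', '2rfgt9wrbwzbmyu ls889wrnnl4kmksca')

['bmy', '4kmks']

A `+?`/`*?`/`{m,n}?` starts at its minimum and grows only as far as needed for what follows to match.
Because there's exactly one group, `findall` drops the full match and keeps group 1 from each hit.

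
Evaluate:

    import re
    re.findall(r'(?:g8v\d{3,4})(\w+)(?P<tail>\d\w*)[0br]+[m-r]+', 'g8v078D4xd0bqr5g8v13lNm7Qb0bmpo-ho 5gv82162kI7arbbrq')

[('D4xd0bqr5g8v13lNm7Qb', '0')]

The pattern matches the literal 'g8v', then 3 to 4 of a digit (non-capturing group); then one or more of a word character (captured); then a digit, then zero or more of a word character (captured as 'tail'); then one or more of one of [0br]; then one or more of a character in [m-r].
Multiple groups make `findall` return tuples — one 2-tuple for the one match.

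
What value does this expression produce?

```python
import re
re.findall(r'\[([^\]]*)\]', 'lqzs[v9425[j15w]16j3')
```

Matches: at [4:16] match '[v9425[j15w]', group 1 = 'v9425[j15w'.
`findall` collects group 1 from the one match (1 total).

['v9425[j15w']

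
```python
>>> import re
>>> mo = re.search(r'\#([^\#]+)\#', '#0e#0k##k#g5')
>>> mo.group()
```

'#0e#'

Unlike `match`, `search` isn't anchored — it looks for the pattern anywhere in the string.
The match spans [0:4] → '#0e#'.
Captured: group 1 = '0e'.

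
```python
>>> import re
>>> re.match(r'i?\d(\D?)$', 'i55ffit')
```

`match` is anchored at position 0; if the pattern doesn't fit there, it returns None.
Here position 0 doesn't satisfy it, so the call returns None.

None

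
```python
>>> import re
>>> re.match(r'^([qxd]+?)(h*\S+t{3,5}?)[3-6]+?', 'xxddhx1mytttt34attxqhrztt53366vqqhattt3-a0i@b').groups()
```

This matches anchored at the start of the string; then one or more of one of [qxd] (lazy) (captured); then zero or more of a literal 'h', then one or more of a non-whitespace character, then 3 to 5 of a literal 't' (lazy) (captured); then one or more of a character in [3-6] (lazy).
With the lazy modifier that quantifier settles for the fewest repetitions that let the rest of the pattern succeed (the atoms after it are unaffected and can still be greedy).
`re.match` won't scan ahead — the pattern has to work from the very first character.
The match spans [0:39] → 'xxddhx1mytttt34attxqhrztt53366vqqhattt3'.
Captured: group 1 = 'x', group 2 = 'xddhx1mytttt34attxqhrztt53366vqqhattt'.

('x', 'xddhx1mytttt34attxqhrztt53366vqqhattt')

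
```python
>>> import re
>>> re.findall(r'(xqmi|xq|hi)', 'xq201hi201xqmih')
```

Branches in `(...|...)` are attempted left-to-right; the first branch that allows the whole pattern to succeed is taken.
Walking the string: at [0:2] match 'xq', group 1 = 'xq'; at [5:7] match 'hi', group 1 = 'hi'; at [10:14] match 'xqmi', group 1 = 'xqmi'.
`findall` collects group 1 from each match (3 total).

['xq', 'hi', 'xqmi']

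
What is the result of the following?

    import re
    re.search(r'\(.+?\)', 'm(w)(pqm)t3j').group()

A `+?`/`*?`/`{m,n}?` starts at its minimum and grows only as far as needed for what follows to match.
The match spans [1:4] → '(w)'.

'(w)'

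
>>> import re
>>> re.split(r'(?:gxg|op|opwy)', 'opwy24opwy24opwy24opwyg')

The regex engine tests alternatives in the order written; an earlier branch that matches wins even if a later one would match more.
Splitting on the pattern gives 5 pieces.

['', 'wy24', 'wy24', 'wy24', 'wyg']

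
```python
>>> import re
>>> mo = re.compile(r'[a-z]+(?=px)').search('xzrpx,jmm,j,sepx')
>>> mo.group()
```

'xzr'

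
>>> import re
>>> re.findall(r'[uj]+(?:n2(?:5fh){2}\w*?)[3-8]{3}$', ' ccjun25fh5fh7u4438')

Pattern: one or more of one of [uj]; then the literal 'n2', then the literal '5fh' repeated 2 times, then zero or more of a word character (lazy) (non-capturing group); then exactly 3 of a character in [3-8]; then anchored at the end.
Walking the string: at [3:19] → 'jun25fh5fh7u4438'.
`findall` yields the raw match text (1 of them) because the pattern has no groups.

['jun25fh5fh7u4438']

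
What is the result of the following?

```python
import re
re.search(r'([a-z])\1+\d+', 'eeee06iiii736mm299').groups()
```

After group 1 captures some text, `\1` only succeeds where that same text appears again.
`re.search` scans for the first position where the pattern succeeds.
The match spans [0:6] → 'eeee06'.
Captured: group 1 = 'e'.

('e',)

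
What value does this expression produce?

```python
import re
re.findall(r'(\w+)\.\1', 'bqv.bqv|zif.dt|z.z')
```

['bqv', 'z']

After group 1 captures some text, `\1` only succeeds where that same text appears again.
Scanning left to right: at [0:7] match 'bqv.bqv', group 1 = 'bqv'; at [15:18] match 'z.z', group 1 = 'z'.
One capturing group, so `findall` returns just the captured substring from each match — 2 in all.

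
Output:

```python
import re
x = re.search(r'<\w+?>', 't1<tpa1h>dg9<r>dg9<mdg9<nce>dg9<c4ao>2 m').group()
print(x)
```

The match spans [2:9] → '<tpa1h>'.

<tpa1h>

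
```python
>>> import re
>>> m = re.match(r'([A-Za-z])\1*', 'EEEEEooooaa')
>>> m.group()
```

After group 1 captures some text, `\1` only succeeds where that same text appears again.
With `match`, the pattern is implicitly anchored at the beginning.
The match spans [0:5] → 'EEEEE'.
Captured: group 1 = 'E'.

'EEEEE'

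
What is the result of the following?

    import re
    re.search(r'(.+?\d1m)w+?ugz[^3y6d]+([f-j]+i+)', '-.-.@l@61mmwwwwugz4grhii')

None

This matches one or more of any character (lazy), then a digit, then the literal '1m' (captured); then one or more of a literal 'w' (lazy), then the literal 'ugz', then one or more of any character except [3y6d]; then one or more of a character in [f-j], then one or more of the literal 'i' (captured).
Here the pattern never matches, so the call returns None.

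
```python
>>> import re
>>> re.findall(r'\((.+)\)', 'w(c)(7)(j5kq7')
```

Scanning left to right: at [1:7] match '(c)(7)', group 1 = 'c)(7'.
Because there's exactly one group, `findall` drops the full match and keeps group 1 from the one hit.

['c)(7']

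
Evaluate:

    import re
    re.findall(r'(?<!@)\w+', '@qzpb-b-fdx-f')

['zpb', 'b', 'fdx', 'f']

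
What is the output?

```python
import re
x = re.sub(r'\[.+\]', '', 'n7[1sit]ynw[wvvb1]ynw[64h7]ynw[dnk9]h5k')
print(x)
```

Matches: at [2:36] → '[1sit]ynw[wvvb1]ynw[64h7]ynw[dnk9]'.
`sub` substitutes '' at each match site.

n7h5k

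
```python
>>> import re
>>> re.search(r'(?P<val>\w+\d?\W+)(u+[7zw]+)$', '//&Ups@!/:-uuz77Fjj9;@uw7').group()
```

The pattern matches one or more of a word character, then optionally a digit, then one or more of a non-word character (captured as 'val'); then one or more of the literal 'u', then one or more of one of [7zw] (captured); then anchored at the end.
`re.search` tries every starting position until one works.
The match spans [11:25] → 'uuz77Fjj9;@uw7'.
Captured: group 1 = 'uuz77Fjj9;@', group 2 = 'uw7'.

'uuz77Fjj9;@uw7'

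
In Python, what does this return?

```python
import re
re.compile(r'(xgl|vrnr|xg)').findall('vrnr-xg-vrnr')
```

['vrnr', 'xg', 'vrnr']

Matches: at [0:4] match 'vrnr', group 1 = 'vrnr'; at [5:7] match 'xg', group 1 = 'xg'; at [8:12] match 'vrnr', group 1 = 'vrnr'.
One capturing group, so `findall` returns just the captured substring from each match — 3 in all.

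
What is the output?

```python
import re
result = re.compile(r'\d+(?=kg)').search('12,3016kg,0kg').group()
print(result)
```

Lookahead/lookbehind check context without consuming it, so the matched span excludes the asserted characters.
Unlike `match`, `search` isn't anchored — it looks for the pattern anywhere in the string.
The match spans [3:7] → '3016'.

3016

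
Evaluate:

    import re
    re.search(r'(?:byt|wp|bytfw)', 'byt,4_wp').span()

(0, 3)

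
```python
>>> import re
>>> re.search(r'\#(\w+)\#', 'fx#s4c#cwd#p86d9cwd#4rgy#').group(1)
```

Unlike `match`, `search` isn't anchored — it looks for the pattern anywhere in the string.
The match spans [2:7] → '#s4c#'.
Captured: group 1 = 's4c'.

's4c'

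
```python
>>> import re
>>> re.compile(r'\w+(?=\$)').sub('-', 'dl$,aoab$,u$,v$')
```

'-$,-$,-$,-$'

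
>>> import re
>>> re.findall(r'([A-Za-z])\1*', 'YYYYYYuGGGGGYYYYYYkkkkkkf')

A backreference is literal: `\1` must see the identical characters the first group matched.
One capturing group, so `findall` returns just the captured substring from each match — 6 in all.

['Y', 'u', 'G', 'Y', 'k', 'f']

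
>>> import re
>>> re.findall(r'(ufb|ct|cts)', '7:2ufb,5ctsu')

['ufb', 'ct']

`|` is ordered: at each position the engine commits to the first alternative that works.
Matches: at [3:6] match 'ufb', group 1 = 'ufb'; at [8:10] match 'ct', group 1 = 'ct'.
One capturing group, so `findall` returns just the captured substring from each match — 2 in all.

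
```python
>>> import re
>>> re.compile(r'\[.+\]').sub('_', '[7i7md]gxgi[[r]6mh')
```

'_6mh'

Every occurrence is swapped for '_'.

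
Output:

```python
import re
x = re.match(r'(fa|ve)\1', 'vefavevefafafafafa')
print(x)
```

None

A backreference is literal: `\1` must see the identical characters the first group matched.
`re.match` won't scan ahead — the pattern has to work from the very first character.
Here the string doesn't start with a match, so the call returns None.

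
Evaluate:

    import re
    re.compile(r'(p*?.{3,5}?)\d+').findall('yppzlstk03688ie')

['ppzlstk']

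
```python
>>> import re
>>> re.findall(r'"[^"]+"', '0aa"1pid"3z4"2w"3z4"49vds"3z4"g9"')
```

['"1pid"', '"2w"', '"49vds"', '"g9"']

Walking the string: at [3:9] → '"1pid"'; at [12:16] → '"2w"'; at [19:26] → '"49vds"'; at [29:33] → '"g9"'.
Since nothing is captured, `findall` lists the 4 matched substrings directly.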